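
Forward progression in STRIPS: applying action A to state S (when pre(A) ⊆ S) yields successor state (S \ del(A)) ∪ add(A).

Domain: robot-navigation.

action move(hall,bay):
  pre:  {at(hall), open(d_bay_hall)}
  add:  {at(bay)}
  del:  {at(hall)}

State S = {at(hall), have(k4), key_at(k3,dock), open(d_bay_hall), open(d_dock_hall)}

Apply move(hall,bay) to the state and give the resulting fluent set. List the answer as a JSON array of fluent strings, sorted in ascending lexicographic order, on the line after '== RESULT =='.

Progress:
  pre ⊆ S: {at(hall), open(d_bay_hall)} ⊆ S  — applicable
  S \ del = {have(k4), key_at(k3,dock), open(d_bay_hall), open(d_dock_hall)}
  ∪ add   = {at(bay), have(k4), key_at(k3,dock), open(d_bay_hall), open(d_dock_hall)}

== RESULT ==
["at(bay)", "have(k4)", "key_at(k3,dock)", "open(d_bay_hall)", "open(d_dock_hall)"]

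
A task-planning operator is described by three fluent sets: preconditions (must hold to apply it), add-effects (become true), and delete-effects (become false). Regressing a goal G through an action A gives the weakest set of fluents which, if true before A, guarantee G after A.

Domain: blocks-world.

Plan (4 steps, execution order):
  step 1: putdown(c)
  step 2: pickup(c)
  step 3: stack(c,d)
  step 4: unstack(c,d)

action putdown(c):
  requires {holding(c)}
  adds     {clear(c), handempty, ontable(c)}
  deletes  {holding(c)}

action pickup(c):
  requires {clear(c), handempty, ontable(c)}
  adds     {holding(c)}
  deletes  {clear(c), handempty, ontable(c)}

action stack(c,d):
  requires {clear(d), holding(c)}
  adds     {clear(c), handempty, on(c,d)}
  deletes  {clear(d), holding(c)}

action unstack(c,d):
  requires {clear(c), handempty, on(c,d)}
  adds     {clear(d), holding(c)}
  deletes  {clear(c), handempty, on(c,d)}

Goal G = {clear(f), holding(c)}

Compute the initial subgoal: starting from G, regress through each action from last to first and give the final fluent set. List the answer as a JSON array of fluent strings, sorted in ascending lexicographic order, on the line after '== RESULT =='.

Regress step by step:
  through step 4 (unstack(c,d)): drop {holding(c)}, keep {clear(f)}, require {clear(c), handempty, on(c,d)}
    → {clear(c), clear(f), handempty, on(c,d)}
  through step 3 (stack(c,d)): drop {clear(c), handempty, on(c,d)}, keep {clear(f)}, require {clear(d), holding(c)}
    → {clear(d), clear(f), holding(c)}
  through step 2 (pickup(c)): drop {holding(c)}, keep {clear(d), clear(f)}, require {clear(c), handempty, ontable(c)}
    → {clear(c), clear(d), clear(f), handempty, ontable(c)}
  through step 1 (putdown(c)): drop {clear(c), handempty, ontable(c)}, keep {clear(d), clear(f)}, require {holding(c)}
    → {clear(d), clear(f), holding(c)}

== RESULT ==
["clear(d)", "clear(f)", "holding(c)"]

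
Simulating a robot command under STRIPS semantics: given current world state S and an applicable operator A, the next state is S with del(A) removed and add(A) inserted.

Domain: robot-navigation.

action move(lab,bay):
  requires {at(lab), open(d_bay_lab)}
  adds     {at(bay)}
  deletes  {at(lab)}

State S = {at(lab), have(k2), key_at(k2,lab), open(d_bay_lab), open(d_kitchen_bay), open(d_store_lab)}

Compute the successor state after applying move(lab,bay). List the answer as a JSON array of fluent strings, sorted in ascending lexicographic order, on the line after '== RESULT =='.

Progress:
  pre ⊆ S: {at(lab), open(d_bay_lab)} ⊆ S  — applicable
  S \ del = {have(k2), key_at(k2,lab), open(d_bay_lab), open(d_kitchen_bay), open(d_store_lab)}
  ∪ add   = {at(bay), have(k2), key_at(k2,lab), open(d_bay_lab), open(d_kitchen_bay), open(d_store_lab)}

== RESULT ==
["at(bay)", "have(k2)", "key_at(k2,lab)", "open(d_bay_lab)", "open(d_kitchen_bay)", "open(d_store_lab)"]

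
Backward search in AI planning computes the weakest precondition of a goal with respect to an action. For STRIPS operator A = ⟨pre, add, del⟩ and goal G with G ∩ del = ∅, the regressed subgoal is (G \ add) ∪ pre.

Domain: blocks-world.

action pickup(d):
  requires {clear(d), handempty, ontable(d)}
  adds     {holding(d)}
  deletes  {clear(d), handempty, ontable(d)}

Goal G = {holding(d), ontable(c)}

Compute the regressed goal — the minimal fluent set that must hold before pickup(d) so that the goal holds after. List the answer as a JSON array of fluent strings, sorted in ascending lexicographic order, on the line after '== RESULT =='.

Compute (G \ add) ∪ pre:
  G ∩ del = {}  (empty — regression defined)
  G \ add = {holding(d), ontable(c)} \ {holding(d)} = {ontable(c)}
  ∪ pre   = {ontable(c)} ∪ {clear(d), handempty, ontable(d)}
          = {clear(d), handempty, ontable(c), ontable(d)}

== RESULT ==
["clear(d)", "handempty", "ontable(c)", "ontable(d)"]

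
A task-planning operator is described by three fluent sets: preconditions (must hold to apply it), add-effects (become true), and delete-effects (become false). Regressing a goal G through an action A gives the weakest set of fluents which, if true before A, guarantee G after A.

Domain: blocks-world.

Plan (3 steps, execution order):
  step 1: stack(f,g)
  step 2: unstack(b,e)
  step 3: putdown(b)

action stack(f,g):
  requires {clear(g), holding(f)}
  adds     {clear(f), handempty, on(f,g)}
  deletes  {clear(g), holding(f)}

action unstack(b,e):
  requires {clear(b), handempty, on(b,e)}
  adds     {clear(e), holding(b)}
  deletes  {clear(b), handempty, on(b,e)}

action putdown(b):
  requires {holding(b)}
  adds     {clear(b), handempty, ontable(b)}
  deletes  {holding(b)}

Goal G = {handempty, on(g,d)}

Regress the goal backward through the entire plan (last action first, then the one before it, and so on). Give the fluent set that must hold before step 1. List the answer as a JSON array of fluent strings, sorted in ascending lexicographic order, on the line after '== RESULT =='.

Regress step by step:
  through step 3 (putdown(b)): drop {handempty}, keep {on(g,d)}, require {holding(b)}
    → {holding(b), on(g,d)}
  through step 2 (unstack(b,e)): drop {holding(b)}, keep {on(g,d)}, require {clear(b), handempty, on(b,e)}
    → {clear(b), handempty, on(b,e), on(g,d)}
  through step 1 (stack(f,g)): drop {handempty}, keep {clear(b), on(b,e), on(g,d)}, require {clear(g), holding(f)}
    → {clear(b), clear(g), holding(f), on(b,e), on(g,d)}

== RESULT ==
["clear(b)", "clear(g)", "holding(f)", "on(b,e)", "on(g,d)"]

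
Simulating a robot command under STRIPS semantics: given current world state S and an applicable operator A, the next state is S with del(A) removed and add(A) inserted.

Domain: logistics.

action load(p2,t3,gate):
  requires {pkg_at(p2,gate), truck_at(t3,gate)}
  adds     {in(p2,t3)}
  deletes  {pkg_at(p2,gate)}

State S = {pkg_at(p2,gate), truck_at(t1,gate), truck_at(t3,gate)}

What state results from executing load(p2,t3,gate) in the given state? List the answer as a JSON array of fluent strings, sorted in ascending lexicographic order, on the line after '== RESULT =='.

Compute (S \ del) ∪ add:
  pre ⊆ S: {pkg_at(p2,gate), truck_at(t3,gate)} ⊆ S  — applicable
  S \ del = {truck_at(t1,gate), truck_at(t3,gate)}
  ∪ add   = {in(p2,t3), truck_at(t1,gate), truck_at(t3,gate)}

== RESULT ==
["in(p2,t3)", "truck_at(t1,gate)", "truck_at(t3,gate)"]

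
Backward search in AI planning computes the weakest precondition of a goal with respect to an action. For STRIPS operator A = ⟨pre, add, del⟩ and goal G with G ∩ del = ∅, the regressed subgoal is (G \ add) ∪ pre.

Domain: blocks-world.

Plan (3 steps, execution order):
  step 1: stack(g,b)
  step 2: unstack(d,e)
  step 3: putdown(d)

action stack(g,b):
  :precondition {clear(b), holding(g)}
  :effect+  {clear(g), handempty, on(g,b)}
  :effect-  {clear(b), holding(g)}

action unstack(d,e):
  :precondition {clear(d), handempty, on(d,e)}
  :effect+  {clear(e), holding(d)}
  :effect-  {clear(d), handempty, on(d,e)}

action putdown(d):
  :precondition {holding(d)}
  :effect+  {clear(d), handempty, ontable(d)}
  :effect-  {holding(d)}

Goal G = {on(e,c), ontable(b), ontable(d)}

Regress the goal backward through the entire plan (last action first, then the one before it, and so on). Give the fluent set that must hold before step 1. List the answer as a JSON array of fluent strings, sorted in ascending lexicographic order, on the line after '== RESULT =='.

Work backward from the goal:
  through step 3 (putdown(d)): drop {ontable(d)}, keep {on(e,c), ontable(b)}, require {holding(d)}
    → {holding(d), on(e,c), ontable(b)}
  through step 2 (unstack(d,e)): drop {holding(d)}, keep {on(e,c), ontable(b)}, require {clear(d), handempty, on(d,e)}
    → {clear(d), handempty, on(d,e), on(e,c), ontable(b)}
  through step 1 (stack(g,b)): drop {handempty}, keep {clear(d), on(d,e), on(e,c), ontable(b)}, require {clear(b), holding(g)}
    → {clear(b), clear(d), holding(g), on(d,e), on(e,c), ontable(b)}

== RESULT ==
["clear(b)", "clear(d)", "holding(g)", "on(d,e)", "on(e,c)", "ontable(b)"]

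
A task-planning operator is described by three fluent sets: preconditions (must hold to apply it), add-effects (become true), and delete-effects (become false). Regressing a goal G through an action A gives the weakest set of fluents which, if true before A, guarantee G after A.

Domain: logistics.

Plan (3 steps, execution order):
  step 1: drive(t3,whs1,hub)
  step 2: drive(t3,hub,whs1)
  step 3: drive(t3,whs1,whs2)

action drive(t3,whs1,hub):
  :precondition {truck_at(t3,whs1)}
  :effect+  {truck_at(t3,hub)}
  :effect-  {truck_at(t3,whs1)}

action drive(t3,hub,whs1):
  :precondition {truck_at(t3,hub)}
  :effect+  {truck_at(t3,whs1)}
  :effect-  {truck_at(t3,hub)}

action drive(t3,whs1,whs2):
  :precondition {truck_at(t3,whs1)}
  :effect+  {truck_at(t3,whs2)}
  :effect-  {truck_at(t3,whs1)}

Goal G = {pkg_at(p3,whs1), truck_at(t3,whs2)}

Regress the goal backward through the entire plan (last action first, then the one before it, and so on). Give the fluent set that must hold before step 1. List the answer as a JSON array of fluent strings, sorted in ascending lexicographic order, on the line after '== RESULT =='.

Regress step by step:
  through step 3 (drive(t3,whs1,whs2)): drop {truck_at(t3,whs2)}, keep {pkg_at(p3,whs1)}, require {truck_at(t3,whs1)}
    → {pkg_at(p3,whs1), truck_at(t3,whs1)}
  through step 2 (drive(t3,hub,whs1)): drop {truck_at(t3,whs1)}, keep {pkg_at(p3,whs1)}, require {truck_at(t3,hub)}
    → {pkg_at(p3,whs1), truck_at(t3,hub)}
  through step 1 (drive(t3,whs1,hub)): drop {truck_at(t3,hub)}, keep {pkg_at(p3,whs1)}, require {truck_at(t3,whs1)}
    → {pkg_at(p3,whs1), truck_at(t3,whs1)}

== RESULT ==
["pkg_at(p3,whs1)", "truck_at(t3,whs1)"]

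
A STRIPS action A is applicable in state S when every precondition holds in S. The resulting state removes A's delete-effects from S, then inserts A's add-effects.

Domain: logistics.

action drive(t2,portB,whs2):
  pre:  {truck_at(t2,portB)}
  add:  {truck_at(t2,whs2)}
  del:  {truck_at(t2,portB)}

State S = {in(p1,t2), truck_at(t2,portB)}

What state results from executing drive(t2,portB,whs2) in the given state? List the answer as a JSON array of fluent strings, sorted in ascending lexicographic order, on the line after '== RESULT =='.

Progress:
  pre ⊆ S: {truck_at(t2,portB)} ⊆ S  — applicable
  S \ del = {in(p1,t2)}
  ∪ add   = {in(p1,t2), truck_at(t2,whs2)}

== RESULT ==
["in(p1,t2)", "truck_at(t2,whs2)"]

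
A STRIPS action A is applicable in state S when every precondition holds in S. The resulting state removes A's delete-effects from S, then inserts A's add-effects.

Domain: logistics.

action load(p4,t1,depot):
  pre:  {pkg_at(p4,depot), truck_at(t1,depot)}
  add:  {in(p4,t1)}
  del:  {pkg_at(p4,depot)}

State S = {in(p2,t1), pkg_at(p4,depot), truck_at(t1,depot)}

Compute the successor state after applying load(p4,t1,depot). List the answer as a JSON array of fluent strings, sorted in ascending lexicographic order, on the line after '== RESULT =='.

Compute (S \ del) ∪ add:
  pre ⊆ S: {pkg_at(p4,depot), truck_at(t1,depot)} ⊆ S  — applicable
  S \ del = {in(p2,t1), truck_at(t1,depot)}
  ∪ add   = {in(p2,t1), in(p4,t1), truck_at(t1,depot)}

== RESULT ==
["in(p2,t1)", "in(p4,t1)", "truck_at(t1,depot)"]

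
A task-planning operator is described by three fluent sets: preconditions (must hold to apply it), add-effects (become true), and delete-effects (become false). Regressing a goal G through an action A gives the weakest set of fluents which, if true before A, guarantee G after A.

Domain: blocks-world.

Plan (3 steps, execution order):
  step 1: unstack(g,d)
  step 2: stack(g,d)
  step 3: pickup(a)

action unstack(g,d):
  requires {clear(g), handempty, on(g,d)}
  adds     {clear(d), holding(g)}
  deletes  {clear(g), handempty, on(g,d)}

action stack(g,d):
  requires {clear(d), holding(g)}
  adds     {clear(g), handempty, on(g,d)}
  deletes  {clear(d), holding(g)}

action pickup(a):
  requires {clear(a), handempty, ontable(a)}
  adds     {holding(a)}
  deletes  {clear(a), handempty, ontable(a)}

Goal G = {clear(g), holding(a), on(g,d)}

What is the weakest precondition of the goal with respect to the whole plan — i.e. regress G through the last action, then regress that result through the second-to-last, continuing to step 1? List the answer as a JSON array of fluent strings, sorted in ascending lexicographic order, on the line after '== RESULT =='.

Work backward from the goal:
  through step 3 (pickup(a)): drop {holding(a)}, keep {clear(g), on(g,d)}, require {clear(a), handempty, ontable(a)}
    → {clear(a), clear(g), handempty, on(g,d), ontable(a)}
  through step 2 (stack(g,d)): drop {clear(g), handempty, on(g,d)}, keep {clear(a), ontable(a)}, require {clear(d), holding(g)}
    → {clear(a), clear(d), holding(g), ontable(a)}
  through step 1 (unstack(g,d)): drop {clear(d), holding(g)}, keep {clear(a), ontable(a)}, require {clear(g), handempty, on(g,d)}
    → {clear(a), clear(g), handempty, on(g,d), ontable(a)}

== RESULT ==
["clear(a)", "clear(g)", "handempty", "on(g,d)", "ontable(a)"]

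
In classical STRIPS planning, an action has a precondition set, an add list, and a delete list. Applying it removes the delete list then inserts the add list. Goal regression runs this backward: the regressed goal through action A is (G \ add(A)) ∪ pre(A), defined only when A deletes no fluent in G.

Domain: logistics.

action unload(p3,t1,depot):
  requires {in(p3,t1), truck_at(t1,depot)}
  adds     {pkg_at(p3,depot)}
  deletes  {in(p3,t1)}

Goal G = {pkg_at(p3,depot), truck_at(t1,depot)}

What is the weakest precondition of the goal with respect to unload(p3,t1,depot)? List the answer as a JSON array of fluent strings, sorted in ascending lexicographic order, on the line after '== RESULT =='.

Compute (G \ add) ∪ pre:
  G ∩ del = {}  (empty — regression defined)
  G \ add = {pkg_at(p3,depot), truck_at(t1,depot)} \ {pkg_at(p3,depot)} = {truck_at(t1,depot)}
  ∪ pre   = {truck_at(t1,depot)} ∪ {in(p3,t1), truck_at(t1,depot)}
          = {in(p3,t1), truck_at(t1,depot)}

== RESULT ==
["in(p3,t1)", "truck_at(t1,depot)"]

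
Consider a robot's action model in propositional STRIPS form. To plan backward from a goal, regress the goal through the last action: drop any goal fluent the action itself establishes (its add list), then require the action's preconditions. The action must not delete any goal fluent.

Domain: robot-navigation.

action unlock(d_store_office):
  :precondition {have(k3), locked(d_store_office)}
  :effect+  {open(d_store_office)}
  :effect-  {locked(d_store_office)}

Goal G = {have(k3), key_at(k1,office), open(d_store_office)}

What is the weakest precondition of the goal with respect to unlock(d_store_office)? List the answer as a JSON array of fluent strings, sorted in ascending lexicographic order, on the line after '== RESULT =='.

Compute (G \ add) ∪ pre:
  G ∩ del = {}  (empty — regression defined)
  G \ add = {have(k3), key_at(k1,office), open(d_store_office)} \ {open(d_store_office)} = {have(k3), key_at(k1,office)}
  ∪ pre   = {have(k3), key_at(k1,office)} ∪ {have(k3), locked(d_store_office)}
          = {have(k3), key_at(k1,office), locked(d_store_office)}

== RESULT ==
["have(k3)", "key_at(k1,office)", "locked(d_store_office)"]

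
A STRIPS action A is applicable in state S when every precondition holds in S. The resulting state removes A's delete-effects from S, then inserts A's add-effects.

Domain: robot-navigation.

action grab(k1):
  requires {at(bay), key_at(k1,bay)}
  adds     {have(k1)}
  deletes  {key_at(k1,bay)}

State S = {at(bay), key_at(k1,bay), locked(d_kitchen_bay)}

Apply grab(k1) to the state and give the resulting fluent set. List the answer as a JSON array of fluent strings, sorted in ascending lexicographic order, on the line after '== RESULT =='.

Progress:
  pre ⊆ S: {at(bay), key_at(k1,bay)} ⊆ S  — applicable
  S \ del = {at(bay), locked(d_kitchen_bay)}
  ∪ add   = {at(bay), have(k1), locked(d_kitchen_bay)}

== RESULT ==
["at(bay)", "have(k1)", "locked(d_kitchen_bay)"]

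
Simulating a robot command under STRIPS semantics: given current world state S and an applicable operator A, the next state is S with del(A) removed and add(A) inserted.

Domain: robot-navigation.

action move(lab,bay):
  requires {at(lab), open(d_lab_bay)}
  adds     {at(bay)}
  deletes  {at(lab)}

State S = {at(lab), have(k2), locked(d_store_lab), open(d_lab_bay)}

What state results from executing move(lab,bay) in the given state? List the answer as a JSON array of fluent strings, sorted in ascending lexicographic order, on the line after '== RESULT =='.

Progress:
  pre ⊆ S: {at(lab), open(d_lab_bay)} ⊆ S  — applicable
  S \ del = {have(k2), locked(d_store_lab), open(d_lab_bay)}
  ∪ add   = {at(bay), have(k2), locked(d_store_lab), open(d_lab_bay)}

== RESULT ==
["at(bay)", "have(k2)", "locked(d_store_lab)", "open(d_lab_bay)"]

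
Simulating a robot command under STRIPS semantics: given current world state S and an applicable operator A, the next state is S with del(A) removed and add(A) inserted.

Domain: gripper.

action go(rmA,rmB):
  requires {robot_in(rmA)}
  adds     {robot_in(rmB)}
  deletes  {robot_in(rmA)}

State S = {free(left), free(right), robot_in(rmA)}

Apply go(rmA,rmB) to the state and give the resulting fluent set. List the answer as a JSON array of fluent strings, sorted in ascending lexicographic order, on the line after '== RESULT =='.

Compute (S \ del) ∪ add:
  pre ⊆ S: {robot_in(rmA)} ⊆ S  — applicable
  S \ del = {free(left), free(right)}
  ∪ add   = {free(left), free(right), robot_in(rmB)}

== RESULT ==
["free(left)", "free(right)", "robot_in(rmB)"]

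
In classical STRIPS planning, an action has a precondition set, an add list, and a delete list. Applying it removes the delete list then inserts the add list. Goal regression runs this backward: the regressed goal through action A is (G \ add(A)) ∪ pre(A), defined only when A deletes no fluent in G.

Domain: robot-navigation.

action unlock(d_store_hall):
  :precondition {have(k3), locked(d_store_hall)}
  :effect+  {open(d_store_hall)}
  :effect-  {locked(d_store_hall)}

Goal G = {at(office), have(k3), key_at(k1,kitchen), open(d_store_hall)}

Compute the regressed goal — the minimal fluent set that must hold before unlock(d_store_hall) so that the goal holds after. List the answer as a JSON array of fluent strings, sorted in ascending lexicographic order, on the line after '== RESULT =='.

Compute (G \ add) ∪ pre:
  G ∩ del = {}  (empty — regression defined)
  G \ add = {at(office), have(k3), key_at(k1,kitchen), open(d_store_hall)} \ {open(d_store_hall)} = {at(office), have(k3), key_at(k1,kitchen)}
  ∪ pre   = {at(office), have(k3), key_at(k1,kitchen)} ∪ {have(k3), locked(d_store_hall)}
          = {at(office), have(k3), key_at(k1,kitchen), locked(d_store_hall)}

== RESULT ==
["at(office)", "have(k3)", "key_at(k1,kitchen)", "locked(d_store_hall)"]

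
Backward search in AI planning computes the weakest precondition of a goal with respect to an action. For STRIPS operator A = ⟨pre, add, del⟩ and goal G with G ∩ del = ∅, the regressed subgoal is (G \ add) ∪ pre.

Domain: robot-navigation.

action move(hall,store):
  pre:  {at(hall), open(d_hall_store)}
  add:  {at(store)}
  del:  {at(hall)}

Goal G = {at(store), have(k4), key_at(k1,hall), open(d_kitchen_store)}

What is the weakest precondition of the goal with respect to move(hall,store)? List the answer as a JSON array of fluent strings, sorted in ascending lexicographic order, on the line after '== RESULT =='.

Compute (G \ add) ∪ pre:
  G ∩ del = {}  (empty — regression defined)
  G \ add = {at(store), have(k4), key_at(k1,hall), open(d_kitchen_store)} \ {at(store)} = {have(k4), key_at(k1,hall), open(d_kitchen_store)}
  ∪ pre   = {have(k4), key_at(k1,hall), open(d_kitchen_store)} ∪ {at(hall), open(d_hall_store)}
          = {at(hall), have(k4), key_at(k1,hall), open(d_hall_store), open(d_kitchen_store)}

== RESULT ==
["at(hall)", "have(k4)", "key_at(k1,hall)", "open(d_hall_store)", "open(d_kitchen_store)"]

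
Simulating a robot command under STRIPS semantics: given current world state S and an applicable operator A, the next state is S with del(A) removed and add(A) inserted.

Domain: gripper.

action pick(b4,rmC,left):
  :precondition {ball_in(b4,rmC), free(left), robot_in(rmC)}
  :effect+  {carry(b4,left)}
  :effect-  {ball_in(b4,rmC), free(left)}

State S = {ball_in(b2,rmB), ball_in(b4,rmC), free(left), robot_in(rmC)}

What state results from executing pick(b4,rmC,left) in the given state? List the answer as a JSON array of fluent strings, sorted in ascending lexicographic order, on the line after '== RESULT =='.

Compute (S \ del) ∪ add:
  pre ⊆ S: {ball_in(b4,rmC), free(left), robot_in(rmC)} ⊆ S  — applicable
  S \ del = {ball_in(b2,rmB), robot_in(rmC)}
  ∪ add   = {ball_in(b2,rmB), carry(b4,left), robot_in(rmC)}

== RESULT ==
["ball_in(b2,rmB)", "carry(b4,left)", "robot_in(rmC)"]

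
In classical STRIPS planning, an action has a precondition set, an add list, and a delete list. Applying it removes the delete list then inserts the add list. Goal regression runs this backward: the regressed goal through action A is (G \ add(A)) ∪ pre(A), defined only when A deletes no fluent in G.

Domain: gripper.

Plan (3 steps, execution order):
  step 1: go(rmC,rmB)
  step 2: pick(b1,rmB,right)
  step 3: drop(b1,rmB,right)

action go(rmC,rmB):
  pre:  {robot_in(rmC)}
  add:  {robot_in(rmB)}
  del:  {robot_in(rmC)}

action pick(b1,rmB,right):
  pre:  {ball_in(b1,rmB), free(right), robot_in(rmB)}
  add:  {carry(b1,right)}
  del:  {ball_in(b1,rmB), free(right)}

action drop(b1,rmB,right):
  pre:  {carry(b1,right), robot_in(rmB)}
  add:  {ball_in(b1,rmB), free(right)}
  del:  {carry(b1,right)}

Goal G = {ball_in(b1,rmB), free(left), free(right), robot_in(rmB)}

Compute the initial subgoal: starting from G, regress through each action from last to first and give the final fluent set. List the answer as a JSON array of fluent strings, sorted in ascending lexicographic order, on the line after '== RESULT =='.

Regress step by step:
  through step 3 (drop(b1,rmB,right)): drop {ball_in(b1,rmB), free(right)}, keep {free(left), robot_in(rmB)}, require {carry(b1,right), robot_in(rmB)}
    → {carry(b1,right), free(left), robot_in(rmB)}
  through step 2 (pick(b1,rmB,right)): drop {carry(b1,right)}, keep {free(left), robot_in(rmB)}, require {ball_in(b1,rmB), free(right), robot_in(rmB)}
    → {ball_in(b1,rmB), free(left), free(right), robot_in(rmB)}
  through step 1 (go(rmC,rmB)): drop {robot_in(rmB)}, keep {ball_in(b1,rmB), free(left), free(right)}, require {robot_in(rmC)}
    → {ball_in(b1,rmB), free(left), free(right), robot_in(rmC)}

== RESULT ==
["ball_in(b1,rmB)", "free(left)", "free(right)", "robot_in(rmC)"]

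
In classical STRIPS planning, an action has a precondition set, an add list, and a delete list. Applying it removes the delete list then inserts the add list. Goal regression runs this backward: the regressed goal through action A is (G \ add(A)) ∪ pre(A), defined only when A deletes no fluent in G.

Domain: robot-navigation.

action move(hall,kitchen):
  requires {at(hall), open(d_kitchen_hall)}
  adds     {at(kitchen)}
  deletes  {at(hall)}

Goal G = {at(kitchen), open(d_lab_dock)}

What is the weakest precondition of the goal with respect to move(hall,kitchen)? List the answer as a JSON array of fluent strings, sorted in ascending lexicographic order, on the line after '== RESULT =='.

Compute (G \ add) ∪ pre:
  G ∩ del = {}  (empty — regression defined)
  G \ add = {at(kitchen), open(d_lab_dock)} \ {at(kitchen)} = {open(d_lab_dock)}
  ∪ pre   = {open(d_lab_dock)} ∪ {at(hall), open(d_kitchen_hall)}
          = {at(hall), open(d_kitchen_hall), open(d_lab_dock)}

== RESULT ==
["at(hall)", "open(d_kitchen_hall)", "open(d_lab_dock)"]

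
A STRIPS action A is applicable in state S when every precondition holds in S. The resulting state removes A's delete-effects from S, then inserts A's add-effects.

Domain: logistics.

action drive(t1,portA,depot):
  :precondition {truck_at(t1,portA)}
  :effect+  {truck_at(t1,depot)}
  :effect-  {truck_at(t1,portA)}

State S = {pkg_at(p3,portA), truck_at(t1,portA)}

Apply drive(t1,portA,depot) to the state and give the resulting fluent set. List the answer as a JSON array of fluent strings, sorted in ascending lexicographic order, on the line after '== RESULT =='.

Progress:
  pre ⊆ S: {truck_at(t1,portA)} ⊆ S  — applicable
  S \ del = {pkg_at(p3,portA)}
  ∪ add   = {pkg_at(p3,portA), truck_at(t1,depot)}

== RESULT ==
["pkg_at(p3,portA)", "truck_at(t1,depot)"]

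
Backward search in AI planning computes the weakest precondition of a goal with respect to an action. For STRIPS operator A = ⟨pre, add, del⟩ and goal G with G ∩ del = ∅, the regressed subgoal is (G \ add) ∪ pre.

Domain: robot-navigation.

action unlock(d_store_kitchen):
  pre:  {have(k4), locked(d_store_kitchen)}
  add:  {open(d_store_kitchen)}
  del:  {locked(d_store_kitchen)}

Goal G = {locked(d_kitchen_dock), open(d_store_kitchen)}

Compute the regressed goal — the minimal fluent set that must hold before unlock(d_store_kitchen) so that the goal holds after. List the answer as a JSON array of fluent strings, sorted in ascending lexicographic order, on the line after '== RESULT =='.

Compute (G \ add) ∪ pre:
  G ∩ del = {}  (empty — regression defined)
  G \ add = {locked(d_kitchen_dock), open(d_store_kitchen)} \ {open(d_store_kitchen)} = {locked(d_kitchen_dock)}
  ∪ pre   = {locked(d_kitchen_dock)} ∪ {have(k4), locked(d_store_kitchen)}
          = {have(k4), locked(d_kitchen_dock), locked(d_store_kitchen)}

== RESULT ==
["have(k4)", "locked(d_kitchen_dock)", "locked(d_store_kitchen)"]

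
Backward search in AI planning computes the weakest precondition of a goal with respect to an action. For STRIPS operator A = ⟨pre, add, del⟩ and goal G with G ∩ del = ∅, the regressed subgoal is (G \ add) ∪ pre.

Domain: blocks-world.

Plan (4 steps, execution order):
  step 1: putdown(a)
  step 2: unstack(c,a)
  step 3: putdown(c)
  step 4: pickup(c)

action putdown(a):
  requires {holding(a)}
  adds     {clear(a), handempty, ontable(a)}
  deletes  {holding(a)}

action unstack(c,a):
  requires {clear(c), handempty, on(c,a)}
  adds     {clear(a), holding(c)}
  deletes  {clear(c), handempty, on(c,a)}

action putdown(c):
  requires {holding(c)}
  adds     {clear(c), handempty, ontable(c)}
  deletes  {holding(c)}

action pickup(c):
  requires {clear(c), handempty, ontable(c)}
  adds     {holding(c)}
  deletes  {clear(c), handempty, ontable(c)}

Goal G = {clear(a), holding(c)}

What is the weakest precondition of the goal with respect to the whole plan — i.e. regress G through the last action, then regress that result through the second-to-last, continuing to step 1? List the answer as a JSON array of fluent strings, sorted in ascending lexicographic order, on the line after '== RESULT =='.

Work backward from the goal:
  through step 4 (pickup(c)): drop {holding(c)}, keep {clear(a)}, require {clear(c), handempty, ontable(c)}
    → {clear(a), clear(c), handempty, ontable(c)}
  through step 3 (putdown(c)): drop {clear(c), handempty, ontable(c)}, keep {clear(a)}, require {holding(c)}
    → {clear(a), holding(c)}
  through step 2 (unstack(c,a)): drop {clear(a), holding(c)}, keep {}, require {clear(c), handempty, on(c,a)}
    → {clear(c), handempty, on(c,a)}
  through step 1 (putdown(a)): drop {handempty}, keep {clear(c), on(c,a)}, require {holding(a)}
    → {clear(c), holding(a), on(c,a)}

== RESULT ==
["clear(c)", "holding(a)", "on(c,a)"]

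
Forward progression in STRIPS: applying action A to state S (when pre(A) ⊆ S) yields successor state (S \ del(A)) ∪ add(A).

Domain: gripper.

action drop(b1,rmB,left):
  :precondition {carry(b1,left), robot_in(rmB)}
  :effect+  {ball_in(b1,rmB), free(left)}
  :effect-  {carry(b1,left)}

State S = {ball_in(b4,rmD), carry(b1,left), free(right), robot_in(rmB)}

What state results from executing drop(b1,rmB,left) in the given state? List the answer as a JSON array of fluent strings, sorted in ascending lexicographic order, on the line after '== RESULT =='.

Progress:
  pre ⊆ S: {carry(b1,left), robot_in(rmB)} ⊆ S  — applicable
  S \ del = {ball_in(b4,rmD), free(right), robot_in(rmB)}
  ∪ add   = {ball_in(b1,rmB), ball_in(b4,rmD), free(left), free(right), robot_in(rmB)}

== RESULT ==
["ball_in(b1,rmB)", "ball_in(b4,rmD)", "free(left)", "free(right)", "robot_in(rmB)"]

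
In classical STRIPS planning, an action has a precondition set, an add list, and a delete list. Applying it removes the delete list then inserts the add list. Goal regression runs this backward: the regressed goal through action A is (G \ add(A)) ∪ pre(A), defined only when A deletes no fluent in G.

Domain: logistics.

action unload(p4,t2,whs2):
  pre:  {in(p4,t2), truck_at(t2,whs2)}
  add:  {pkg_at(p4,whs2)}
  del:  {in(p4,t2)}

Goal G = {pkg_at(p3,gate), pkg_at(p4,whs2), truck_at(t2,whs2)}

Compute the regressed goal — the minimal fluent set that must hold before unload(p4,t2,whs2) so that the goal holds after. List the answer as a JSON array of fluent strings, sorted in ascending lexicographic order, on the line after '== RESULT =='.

Compute (G \ add) ∪ pre:
  G ∩ del = {}  (empty — regression defined)
  G \ add = {pkg_at(p3,gate), pkg_at(p4,whs2), truck_at(t2,whs2)} \ {pkg_at(p4,whs2)} = {pkg_at(p3,gate), truck_at(t2,whs2)}
  ∪ pre   = {pkg_at(p3,gate), truck_at(t2,whs2)} ∪ {in(p4,t2), truck_at(t2,whs2)}
          = {in(p4,t2), pkg_at(p3,gate), truck_at(t2,whs2)}

== RESULT ==
["in(p4,t2)", "pkg_at(p3,gate)", "truck_at(t2,whs2)"]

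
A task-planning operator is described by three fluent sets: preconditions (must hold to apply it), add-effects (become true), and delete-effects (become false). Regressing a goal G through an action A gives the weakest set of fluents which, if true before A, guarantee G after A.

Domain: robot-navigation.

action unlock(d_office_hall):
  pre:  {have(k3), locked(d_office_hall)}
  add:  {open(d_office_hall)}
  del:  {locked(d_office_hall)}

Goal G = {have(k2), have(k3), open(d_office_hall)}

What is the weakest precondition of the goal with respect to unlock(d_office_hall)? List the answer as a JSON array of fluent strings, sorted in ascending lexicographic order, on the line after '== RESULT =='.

Compute (G \ add) ∪ pre:
  G ∩ del = {}  (empty — regression defined)
  G \ add = {have(k2), have(k3), open(d_office_hall)} \ {open(d_office_hall)} = {have(k2), have(k3)}
  ∪ pre   = {have(k2), have(k3)} ∪ {have(k3), locked(d_office_hall)}
          = {have(k2), have(k3), locked(d_office_hall)}

== RESULT ==
["have(k2)", "have(k3)", "locked(d_office_hall)"]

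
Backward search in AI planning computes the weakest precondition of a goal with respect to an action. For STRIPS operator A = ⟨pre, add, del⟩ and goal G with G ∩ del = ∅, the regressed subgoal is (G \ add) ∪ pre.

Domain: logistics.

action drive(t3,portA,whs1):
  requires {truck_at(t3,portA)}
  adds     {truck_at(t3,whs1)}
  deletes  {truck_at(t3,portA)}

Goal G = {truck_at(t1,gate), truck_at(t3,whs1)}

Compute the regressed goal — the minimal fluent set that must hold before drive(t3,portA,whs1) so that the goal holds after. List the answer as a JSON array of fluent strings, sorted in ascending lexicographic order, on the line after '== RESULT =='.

Regress:
  G ∩ del = {}  (empty — regression defined)
  G \ add = {truck_at(t1,gate), truck_at(t3,whs1)} \ {truck_at(t3,whs1)} = {truck_at(t1,gate)}
  ∪ pre   = {truck_at(t1,gate)} ∪ {truck_at(t3,portA)}
          = {truck_at(t1,gate), truck_at(t3,portA)}

== RESULT ==
["truck_at(t1,gate)", "truck_at(t3,portA)"]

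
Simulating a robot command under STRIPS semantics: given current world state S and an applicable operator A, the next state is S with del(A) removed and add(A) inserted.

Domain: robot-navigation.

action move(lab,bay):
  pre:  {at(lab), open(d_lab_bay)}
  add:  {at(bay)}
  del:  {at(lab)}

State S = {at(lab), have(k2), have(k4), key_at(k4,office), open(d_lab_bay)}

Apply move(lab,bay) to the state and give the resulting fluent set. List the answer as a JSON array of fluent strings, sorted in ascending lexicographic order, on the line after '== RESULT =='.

Compute (S \ del) ∪ add:
  pre ⊆ S: {at(lab), open(d_lab_bay)} ⊆ S  — applicable
  S \ del = {have(k2), have(k4), key_at(k4,office), open(d_lab_bay)}
  ∪ add   = {at(bay), have(k2), have(k4), key_at(k4,office), open(d_lab_bay)}

== RESULT ==
["at(bay)", "have(k2)", "have(k4)", "key_at(k4,office)", "open(d_lab_bay)"]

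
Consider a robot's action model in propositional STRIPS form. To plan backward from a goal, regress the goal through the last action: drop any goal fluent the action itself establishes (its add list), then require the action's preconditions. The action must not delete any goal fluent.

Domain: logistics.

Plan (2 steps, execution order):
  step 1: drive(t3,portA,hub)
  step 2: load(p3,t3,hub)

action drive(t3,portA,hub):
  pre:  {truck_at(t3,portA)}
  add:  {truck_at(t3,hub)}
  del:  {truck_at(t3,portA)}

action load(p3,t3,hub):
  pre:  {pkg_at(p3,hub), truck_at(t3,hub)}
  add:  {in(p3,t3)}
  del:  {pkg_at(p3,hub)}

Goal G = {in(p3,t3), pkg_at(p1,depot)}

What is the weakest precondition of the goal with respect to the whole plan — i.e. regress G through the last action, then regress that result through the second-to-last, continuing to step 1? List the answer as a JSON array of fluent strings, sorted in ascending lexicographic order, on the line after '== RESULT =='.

Regress step by step:
  through step 2 (load(p3,t3,hub)): drop {in(p3,t3)}, keep {pkg_at(p1,depot)}, require {pkg_at(p3,hub), truck_at(t3,hub)}
    → {pkg_at(p1,depot), pkg_at(p3,hub), truck_at(t3,hub)}
  through step 1 (drive(t3,portA,hub)): drop {truck_at(t3,hub)}, keep {pkg_at(p1,depot), pkg_at(p3,hub)}, require {truck_at(t3,portA)}
    → {pkg_at(p1,depot), pkg_at(p3,hub), truck_at(t3,portA)}

== RESULT ==
["pkg_at(p1,depot)", "pkg_at(p3,hub)", "truck_at(t3,portA)"]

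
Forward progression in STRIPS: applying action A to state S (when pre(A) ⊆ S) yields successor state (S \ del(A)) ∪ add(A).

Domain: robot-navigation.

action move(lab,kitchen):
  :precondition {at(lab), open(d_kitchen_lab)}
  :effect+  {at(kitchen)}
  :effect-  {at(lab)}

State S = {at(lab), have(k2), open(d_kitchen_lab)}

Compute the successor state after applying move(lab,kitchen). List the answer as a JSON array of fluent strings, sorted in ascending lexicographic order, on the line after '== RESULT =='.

Progress:
  pre ⊆ S: {at(lab), open(d_kitchen_lab)} ⊆ S  — applicable
  S \ del = {have(k2), open(d_kitchen_lab)}
  ∪ add   = {at(kitchen), have(k2), open(d_kitchen_lab)}

== RESULT ==
["at(kitchen)", "have(k2)", "open(d_kitchen_lab)"]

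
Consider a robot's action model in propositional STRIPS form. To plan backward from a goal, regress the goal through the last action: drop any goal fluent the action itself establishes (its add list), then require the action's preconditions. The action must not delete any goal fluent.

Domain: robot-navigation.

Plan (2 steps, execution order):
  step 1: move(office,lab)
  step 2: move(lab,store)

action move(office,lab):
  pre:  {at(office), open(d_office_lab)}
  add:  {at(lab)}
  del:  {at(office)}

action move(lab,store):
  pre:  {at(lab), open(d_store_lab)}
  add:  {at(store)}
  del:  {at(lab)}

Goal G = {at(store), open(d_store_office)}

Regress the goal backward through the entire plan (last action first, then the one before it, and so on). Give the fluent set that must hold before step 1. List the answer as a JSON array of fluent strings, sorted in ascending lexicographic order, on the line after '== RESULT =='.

Regress step by step:
  through step 2 (move(lab,store)): drop {at(store)}, keep {open(d_store_office)}, require {at(lab), open(d_store_lab)}
    → {at(lab), open(d_store_lab), open(d_store_office)}
  through step 1 (move(office,lab)): drop {at(lab)}, keep {open(d_store_lab), open(d_store_office)}, require {at(office), open(d_office_lab)}
    → {at(office), open(d_office_lab), open(d_store_lab), open(d_store_office)}

== RESULT ==
["at(office)", "open(d_office_lab)", "open(d_store_lab)", "open(d_store_office)"]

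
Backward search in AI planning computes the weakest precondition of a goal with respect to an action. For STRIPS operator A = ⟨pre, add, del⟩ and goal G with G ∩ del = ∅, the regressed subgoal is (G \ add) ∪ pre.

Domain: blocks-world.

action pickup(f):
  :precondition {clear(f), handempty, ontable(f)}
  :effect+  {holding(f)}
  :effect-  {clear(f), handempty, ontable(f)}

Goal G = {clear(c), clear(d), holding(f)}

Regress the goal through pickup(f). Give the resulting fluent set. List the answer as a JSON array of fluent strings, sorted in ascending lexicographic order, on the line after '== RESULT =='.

Compute (G \ add) ∪ pre:
  G ∩ del = {}  (empty — regression defined)
  G \ add = {clear(c), clear(d), holding(f)} \ {holding(f)} = {clear(c), clear(d)}
  ∪ pre   = {clear(c), clear(d)} ∪ {clear(f), handempty, ontable(f)}
          = {clear(c), clear(d), clear(f), handempty, ontable(f)}

== RESULT ==
["clear(c)", "clear(d)", "clear(f)", "handempty", "ontable(f)"]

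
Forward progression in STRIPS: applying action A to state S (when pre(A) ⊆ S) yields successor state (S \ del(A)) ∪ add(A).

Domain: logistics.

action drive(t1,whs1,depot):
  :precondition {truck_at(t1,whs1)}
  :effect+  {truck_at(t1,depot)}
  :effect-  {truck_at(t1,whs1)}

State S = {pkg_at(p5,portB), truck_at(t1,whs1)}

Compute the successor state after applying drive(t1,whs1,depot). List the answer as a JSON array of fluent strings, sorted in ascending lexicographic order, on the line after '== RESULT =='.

Compute (S \ del) ∪ add:
  pre ⊆ S: {truck_at(t1,whs1)} ⊆ S  — applicable
  S \ del = {pkg_at(p5,portB)}
  ∪ add   = {pkg_at(p5,portB), truck_at(t1,depot)}

== RESULT ==
["pkg_at(p5,portB)", "truck_at(t1,depot)"]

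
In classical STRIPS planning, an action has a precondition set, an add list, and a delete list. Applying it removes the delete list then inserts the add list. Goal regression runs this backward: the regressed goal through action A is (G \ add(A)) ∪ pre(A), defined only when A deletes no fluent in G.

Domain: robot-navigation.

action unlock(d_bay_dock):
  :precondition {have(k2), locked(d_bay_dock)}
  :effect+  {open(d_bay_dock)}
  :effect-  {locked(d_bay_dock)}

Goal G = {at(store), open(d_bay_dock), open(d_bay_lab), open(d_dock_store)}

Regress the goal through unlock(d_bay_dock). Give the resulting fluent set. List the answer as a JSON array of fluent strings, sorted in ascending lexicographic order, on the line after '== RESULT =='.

Regress:
  G ∩ del = {}  (empty — regression defined)
  G \ add = {at(store), open(d_bay_dock), open(d_bay_lab), open(d_dock_store)} \ {open(d_bay_dock)} = {at(store), open(d_bay_lab), open(d_dock_store)}
  ∪ pre   = {at(store), open(d_bay_lab), open(d_dock_store)} ∪ {have(k2), locked(d_bay_dock)}
          = {at(store), have(k2), locked(d_bay_dock), open(d_bay_lab), open(d_dock_store)}

== RESULT ==
["at(store)", "have(k2)", "locked(d_bay_dock)", "open(d_bay_lab)", "open(d_dock_store)"]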